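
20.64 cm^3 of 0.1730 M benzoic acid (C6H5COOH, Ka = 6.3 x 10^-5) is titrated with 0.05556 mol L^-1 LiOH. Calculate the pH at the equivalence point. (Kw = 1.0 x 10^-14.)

n(C6H5COOH) = 0.1730 x 0.02064 = 0.003571 mol; V(LiOH) at equivalence = 0.003571/0.05556 = 0.06427 L.
At equivalence all the acid is converted to C6H5COO-; total volume = 0.02064 + 0.06427 = 0.08491 L, so [C6H5COO-] = 0.003571/0.08491 = 0.04205 M.
Kb = Kw/Ka = 1.0e-14 / 6.3 x 10^-5 = 1.59e-10.
[OH^-] = sqrt(Kb x [C6H5COO-]) = sqrt(1.59e-10 x 0.04205) = 2.58e-6 M.
pOH = 5.59, so pH = 14.00 - 5.59 = 8.41.

8.41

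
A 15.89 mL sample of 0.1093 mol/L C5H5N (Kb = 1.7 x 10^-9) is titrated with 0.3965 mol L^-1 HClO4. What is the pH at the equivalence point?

n(C5H5N) = 0.1093 x 0.01589 = 0.001737 mol; V(HClO4) at equivalence = 0.001737/0.3965 = 0.004380 L.
At equivalence the base is fully converted to C5H5NH+; total volume = 0.02027 L, so [C5H5NH+] = 0.001737/0.02027 = 0.08568 M.
Ka(C5H5NH+) = Kw/Kb = 1.0e-14 / 1.7 x 10^-9 = 5.88e-6.
[H^+] = sqrt(Ka x [C5H5NH+]) = sqrt(5.88e-6 x 0.08568) = 0.000710 M.
pH = -log(0.000710) = 3.15.

3.15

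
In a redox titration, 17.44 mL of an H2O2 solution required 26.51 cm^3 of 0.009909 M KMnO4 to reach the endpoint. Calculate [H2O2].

0.0377 M

n(KMnO4) = 0.009909 x 0.02651 = 0.0002627 mol.
From the balanced equation, 2 mol KMnO4 reacts with 5 mol H2O2, so n(H2O2) = 0.0002627 x 5/2 = 0.0006567 mol.
[H2O2] = 0.0006567 / 0.01744 L = 0.0377 M.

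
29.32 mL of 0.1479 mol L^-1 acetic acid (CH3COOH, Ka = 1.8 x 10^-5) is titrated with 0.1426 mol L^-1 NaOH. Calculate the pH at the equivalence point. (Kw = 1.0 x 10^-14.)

n(CH3COOH) = 0.1479 x 0.02932 = 0.004336 mol; V(NaOH) at equivalence = 0.004336/0.1426 = 0.03041 L.
At equivalence all the acid is converted to CH3COO-; total volume = 0.02932 + 0.03041 = 0.05973 L, so [CH3COO-] = 0.004336/0.05973 = 0.07260 M.
Kb = Kw/Ka = 1.0e-14 / 1.8 x 10^-5 = 5.56e-10.
[OH^-] = sqrt(Kb x [CH3COO-]) = sqrt(5.56e-10 x 0.07260) = 6.35e-6 M.
pOH = 5.20, so pH = 14.00 - 5.20 = 8.80.

8.80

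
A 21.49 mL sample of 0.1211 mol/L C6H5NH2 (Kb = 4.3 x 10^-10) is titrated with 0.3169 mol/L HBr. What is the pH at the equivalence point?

2.85

n(C6H5NH2) = 0.1211 x 0.02149 = 0.002602 mol; V(HBr) at equivalence = 0.002602/0.3169 = 0.008212 L.
At equivalence the base is fully converted to C6H5NH3+; total volume = 0.02970 L, so [C6H5NH3+] = 0.002602/0.02970 = 0.08762 M.
Ka(C6H5NH3+) = Kw/Kb = 1.0e-14 / 4.3 x 10^-10 = 2.33e-5.
[H^+] = sqrt(Ka x [C6H5NH3+]) = sqrt(2.33e-5 x 0.08762) = 0.00143 M.
pH = -log(0.00143) = 2.85.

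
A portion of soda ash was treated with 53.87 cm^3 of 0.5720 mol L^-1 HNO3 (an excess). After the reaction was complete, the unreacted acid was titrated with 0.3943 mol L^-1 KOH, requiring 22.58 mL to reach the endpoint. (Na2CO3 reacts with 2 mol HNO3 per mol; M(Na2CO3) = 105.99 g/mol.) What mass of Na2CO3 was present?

1.16 g

Total n(HNO3) added = 0.5720 x 0.05387 = 0.03081 mol.
n(KOH) used = 0.3943 x 0.02258 = 0.008903 mol, which equals the excess n(HNO3).
So n(HNO3) consumed by the sample = 0.03081 - 0.008903 = 0.02191 mol.
n(Na2CO3) = 0.02191 / 2 = 0.01096 mol.
mass = 0.01096 mol x 105.99 g/mol = 1.16 g.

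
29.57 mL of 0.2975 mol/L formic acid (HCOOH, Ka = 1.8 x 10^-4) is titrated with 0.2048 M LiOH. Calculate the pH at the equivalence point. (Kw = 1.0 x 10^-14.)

n(HCOOH) = 0.2975 x 0.02957 = 0.008797 mol; V(LiOH) at equivalence = 0.008797/0.2048 = 0.04295 L.
At equivalence all the acid is converted to HCOO-; total volume = 0.02957 + 0.04295 = 0.07252 L, so [HCOO-] = 0.008797/0.07252 = 0.1213 M.
Kb = Kw/Ka = 1.0e-14 / 1.8 x 10^-4 = 5.56e-11.
[OH^-] = sqrt(Kb x [HCOO-]) = sqrt(5.56e-11 x 0.1213) = 2.60e-6 M.
pOH = 5.59, so pH = 14.00 - 5.59 = 8.41.

8.41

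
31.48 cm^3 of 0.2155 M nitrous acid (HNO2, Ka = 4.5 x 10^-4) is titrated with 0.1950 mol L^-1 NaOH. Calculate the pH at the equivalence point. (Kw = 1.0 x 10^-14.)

n(HNO2) = 0.2155 x 0.03148 = 0.006784 mol; V(NaOH) at equivalence = 0.006784/0.1950 = 0.03479 L.
At equivalence all the acid is converted to NO2-; total volume = 0.03148 + 0.03479 = 0.06627 L, so [NO2-] = 0.006784/0.06627 = 0.1024 M.
Kb = Kw/Ka = 1.0e-14 / 4.5 x 10^-4 = 2.22e-11.
[OH^-] = sqrt(Kb x [NO2-]) = sqrt(2.22e-11 x 0.1024) = 1.51e-6 M.
pOH = 5.82, so pH = 14.00 - 5.82 = 8.18.

8.18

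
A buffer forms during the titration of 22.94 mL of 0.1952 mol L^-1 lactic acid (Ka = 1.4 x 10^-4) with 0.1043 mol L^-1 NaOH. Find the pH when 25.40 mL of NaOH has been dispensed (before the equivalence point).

4.01

Initial n(HC3H5O3) = 0.1952 x 0.02294 = 0.004478 mol.
n(NaOH) added = 0.1043 x 0.02540 = 0.002649 mol, converting that many moles of HC3H5O3 to C3H5O3-.
Remaining n(HC3H5O3) = 0.001829 mol; n(C3H5O3-) = 0.002649 mol.
By Henderson-Hasselbalch, pH = pKa + log([A^-]/[HA]) = 3.85 + log(0.002649/0.001829) = 3.85 + (+0.16) = 4.01.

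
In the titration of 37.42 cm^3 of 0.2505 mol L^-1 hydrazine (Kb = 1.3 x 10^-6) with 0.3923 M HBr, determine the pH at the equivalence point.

n(N2H4) = 0.2505 x 0.03742 = 0.009374 mol; V(HBr) at equivalence = 0.009374/0.3923 = 0.02389 L.
At equivalence the base is fully converted to N2H5+; total volume = 0.06131 L, so [N2H5+] = 0.009374/0.06131 = 0.1529 M.
Ka(N2H5+) = Kw/Kb = 1.0e-14 / 1.3 x 10^-6 = 7.69e-9.
[H^+] = sqrt(Ka x [N2H5+]) = sqrt(7.69e-9 x 0.1529) = 3.43e-5 M.
pH = -log(3.43e-5) = 4.46.

4.46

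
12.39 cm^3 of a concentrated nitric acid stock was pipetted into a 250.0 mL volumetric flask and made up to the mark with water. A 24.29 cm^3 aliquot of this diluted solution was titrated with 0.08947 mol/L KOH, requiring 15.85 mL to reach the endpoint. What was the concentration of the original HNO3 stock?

1.18 M

n(KOH) = 0.08947 x 0.01585 = 0.001418 mol.
n(HNO3) in the aliquot = 0.001418 mol.
[diluted HNO3] = 0.001418 / 0.02429 = 0.05838 M.
Dilution factor = 250.0/12.39 = 20.18, so [stock] = 0.05838 x 20.18 = 1.18 M.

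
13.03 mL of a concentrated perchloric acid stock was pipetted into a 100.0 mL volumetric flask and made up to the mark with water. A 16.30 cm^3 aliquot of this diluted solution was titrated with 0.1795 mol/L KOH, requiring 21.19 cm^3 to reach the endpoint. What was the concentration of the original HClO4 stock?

1.79 M

n(KOH) = 0.1795 x 0.02119 = 0.003804 mol.
n(HClO4) in the aliquot = 0.003804 mol.
[diluted HClO4] = 0.003804 / 0.01630 = 0.2333 M.
Dilution factor = 100.0/13.03 = 7.675, so [stock] = 0.2333 x 7.675 = 1.79 M.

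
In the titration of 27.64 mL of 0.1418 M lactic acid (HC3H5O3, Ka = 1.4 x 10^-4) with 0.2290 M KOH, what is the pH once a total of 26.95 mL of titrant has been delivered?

12.62

n(acid) = 0.1418 x 0.02764 = 0.003919 mol; n(KOH) added = 0.2290 x 0.02695 = 0.006172 mol.
Base is in excess by 0.006172 - 0.003919 = 0.002252 mol in a total volume of 0.05459 L.
[OH^-] = 0.002252/0.05459 = 0.04126 M, so pOH = 1.38 and pH = 14.00 - 1.38 = 12.62.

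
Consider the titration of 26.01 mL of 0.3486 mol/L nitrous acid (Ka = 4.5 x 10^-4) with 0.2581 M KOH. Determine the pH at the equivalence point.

8.26

n(HNO2) = 0.3486 x 0.02601 = 0.009067 mol; V(KOH) at equivalence = 0.009067/0.2581 = 0.03513 L.
At equivalence all the acid is converted to NO2-; total volume = 0.02601 + 0.03513 = 0.06114 L, so [NO2-] = 0.009067/0.06114 = 0.1483 M.
Kb = Kw/Ka = 1.0e-14 / 4.5 x 10^-4 = 2.22e-11.
[OH^-] = sqrt(Kb x [NO2-]) = sqrt(2.22e-11 x 0.1483) = 1.82e-6 M.
pOH = 5.74, so pH = 14.00 - 5.74 = 8.26.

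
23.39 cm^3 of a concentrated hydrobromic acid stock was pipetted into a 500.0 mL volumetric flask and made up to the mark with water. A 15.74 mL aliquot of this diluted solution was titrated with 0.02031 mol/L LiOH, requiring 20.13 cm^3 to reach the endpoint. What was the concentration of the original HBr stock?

n(LiOH) = 0.02031 x 0.02013 = 0.0004088 mol.
n(HBr) in the aliquot = 0.0004088 mol.
[diluted HBr] = 0.0004088 / 0.01574 = 0.02597 M.
Dilution factor = 500.0/23.39 = 21.38, so [stock] = 0.02597 x 21.38 = 0.555 M.

0.555 M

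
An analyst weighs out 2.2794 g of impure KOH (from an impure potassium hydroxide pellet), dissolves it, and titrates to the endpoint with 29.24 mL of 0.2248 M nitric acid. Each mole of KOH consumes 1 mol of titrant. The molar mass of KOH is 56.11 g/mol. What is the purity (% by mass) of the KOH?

n(HNO3) = 0.2248 x 0.02924 = 0.006573 mol.
n(KOH) = 0.006573 / 1 = 0.006573 mol.
mass of KOH = 0.006573 x 56.11 = 0.3688 g.
% purity = 0.3688 / 2.2794 x 100 = 16.2%.

16.2%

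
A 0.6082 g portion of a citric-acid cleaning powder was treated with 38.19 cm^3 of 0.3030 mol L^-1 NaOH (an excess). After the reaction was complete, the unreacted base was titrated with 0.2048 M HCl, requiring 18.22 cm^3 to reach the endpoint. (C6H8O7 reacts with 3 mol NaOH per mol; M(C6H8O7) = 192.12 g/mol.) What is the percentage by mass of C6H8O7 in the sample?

Total n(NaOH) added = 0.3030 x 0.03819 = 0.01157 mol.
n(HCl) used = 0.2048 x 0.01822 = 0.003731 mol, which equals the excess n(NaOH).
So n(NaOH) consumed by the sample = 0.01157 - 0.003731 = 0.007840 mol.
n(C6H8O7) = 0.007840 / 3 = 0.002613 mol.
mass C6H8O7 = 0.002613 x 192.12 = 0.5021 g, so %C6H8O7 = 0.5021/0.6082 x 100 = 82.6%.

82.6%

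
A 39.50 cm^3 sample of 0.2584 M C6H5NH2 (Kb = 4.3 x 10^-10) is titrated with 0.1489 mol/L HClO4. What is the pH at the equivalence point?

2.83

n(C6H5NH2) = 0.2584 x 0.03950 = 0.01021 mol; V(HClO4) at equivalence = 0.01021/0.1489 = 0.06855 L.
At equivalence the base is fully converted to C6H5NH3+; total volume = 0.1080 L, so [C6H5NH3+] = 0.01021/0.1080 = 0.09447 M.
Ka(C6H5NH3+) = Kw/Kb = 1.0e-14 / 4.3 x 10^-10 = 2.33e-5.
[H^+] = sqrt(Ka x [C6H5NH3+]) = sqrt(2.33e-5 x 0.09447) = 0.00148 M.
pH = -log(0.00148) = 2.83.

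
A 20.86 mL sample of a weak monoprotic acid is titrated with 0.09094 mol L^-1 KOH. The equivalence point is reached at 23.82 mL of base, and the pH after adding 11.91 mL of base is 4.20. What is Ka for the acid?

6.3 x 10^-5

11.91 mL is half of the equivalence volume, so this is the half-equivalence point where [HA] = [A^-].
At half-equivalence pH = pKa, so pKa = 4.20.
Ka = 10^(-4.20) = 6.3 x 10^-5.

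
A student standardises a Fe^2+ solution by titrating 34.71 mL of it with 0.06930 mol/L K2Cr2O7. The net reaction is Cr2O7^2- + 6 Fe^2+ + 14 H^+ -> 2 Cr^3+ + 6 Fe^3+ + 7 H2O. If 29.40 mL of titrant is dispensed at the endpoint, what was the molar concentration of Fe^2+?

n(K2Cr2O7) = 0.06930 x 0.02940 = 0.002037 mol.
From the balanced equation, 1 mol K2Cr2O7 reacts with 6 mol Fe^2+, so n(Fe^2+) = 0.002037 x 6/1 = 0.01222 mol.
[Fe^2+] = 0.01222 / 0.03471 L = 0.352 M.

0.352 M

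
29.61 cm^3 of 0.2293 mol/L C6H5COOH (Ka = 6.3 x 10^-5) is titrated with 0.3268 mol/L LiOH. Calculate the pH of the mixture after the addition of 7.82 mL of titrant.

3.98

Initial n(C6H5COOH) = 0.2293 x 0.02961 = 0.006790 mol.
n(LiOH) added = 0.3268 x 0.007820 = 0.002556 mol, converting that many moles of C6H5COOH to C6H5COO-.
Remaining n(C6H5COOH) = 0.004234 mol; n(C6H5COO-) = 0.002556 mol.
By Henderson-Hasselbalch, pH = pKa + log([A^-]/[HA]) = 4.20 + log(0.002556/0.004234) = 4.20 + (-0.22) = 3.98.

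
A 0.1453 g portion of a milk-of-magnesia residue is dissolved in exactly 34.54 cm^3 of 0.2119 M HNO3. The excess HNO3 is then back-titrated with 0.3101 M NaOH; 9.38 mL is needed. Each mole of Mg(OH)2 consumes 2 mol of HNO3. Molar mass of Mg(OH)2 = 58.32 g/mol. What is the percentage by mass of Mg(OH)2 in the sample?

Total n(HNO3) added = 0.2119 x 0.03454 = 0.007319 mol.
n(NaOH) used = 0.3101 x 0.009380 = 0.002909 mol, which equals the excess n(HNO3).
So n(HNO3) consumed by the sample = 0.007319 - 0.002909 = 0.004410 mol.
n(Mg(OH)2) = 0.004410 / 2 = 0.002205 mol.
mass Mg(OH)2 = 0.002205 x 58.32 = 0.1286 g, so %Mg(OH)2 = 0.1286/0.1453 x 100 = 88.5%.

88.5%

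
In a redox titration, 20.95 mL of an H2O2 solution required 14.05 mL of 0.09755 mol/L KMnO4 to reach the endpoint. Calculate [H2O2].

n(KMnO4) = 0.09755 x 0.01405 = 0.001371 mol.
From the balanced equation, 2 mol KMnO4 reacts with 5 mol H2O2, so n(H2O2) = 0.001371 x 5/2 = 0.003426 mol.
[H2O2] = 0.003426 / 0.02095 L = 0.164 M.

0.164 M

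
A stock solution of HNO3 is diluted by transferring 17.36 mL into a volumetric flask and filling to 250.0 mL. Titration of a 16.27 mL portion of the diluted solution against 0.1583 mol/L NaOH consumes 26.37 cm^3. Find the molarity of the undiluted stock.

3.69 M

n(NaOH) = 0.1583 x 0.02637 = 0.004174 mol.
n(HNO3) in the aliquot = 0.004174 mol.
[diluted HNO3] = 0.004174 / 0.01627 = 0.2566 M.
Dilution factor = 250.0/17.36 = 14.40, so [stock] = 0.2566 x 14.40 = 3.69 M.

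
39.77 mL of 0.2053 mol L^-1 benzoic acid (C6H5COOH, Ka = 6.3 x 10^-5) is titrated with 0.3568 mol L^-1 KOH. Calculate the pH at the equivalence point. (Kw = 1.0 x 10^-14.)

8.66

n(C6H5COOH) = 0.2053 x 0.03977 = 0.008165 mol; V(KOH) at equivalence = 0.008165/0.3568 = 0.02288 L.
At equivalence all the acid is converted to C6H5COO-; total volume = 0.03977 + 0.02288 = 0.06265 L, so [C6H5COO-] = 0.008165/0.06265 = 0.1303 M.
Kb = Kw/Ka = 1.0e-14 / 6.3 x 10^-5 = 1.59e-10.
[OH^-] = sqrt(Kb x [C6H5COO-]) = sqrt(1.59e-10 x 0.1303) = 4.55e-6 M.
pOH = 5.34, so pH = 14.00 - 5.34 = 8.66.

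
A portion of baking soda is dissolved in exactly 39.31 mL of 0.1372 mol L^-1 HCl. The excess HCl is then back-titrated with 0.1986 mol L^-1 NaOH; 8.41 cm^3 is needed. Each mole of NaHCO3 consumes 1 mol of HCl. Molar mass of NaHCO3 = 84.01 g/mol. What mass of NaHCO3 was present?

0.313 g

Total n(HCl) added = 0.1372 x 0.03931 = 0.005393 mol.
n(NaOH) used = 0.1986 x 0.008410 = 0.001670 mol, which equals the excess n(HCl).
So n(HCl) consumed by the sample = 0.005393 - 0.001670 = 0.003723 mol.
n(NaHCO3) = 0.003723 / 1 = 0.003723 mol.
mass = 0.003723 mol x 84.01 g/mol = 0.313 g.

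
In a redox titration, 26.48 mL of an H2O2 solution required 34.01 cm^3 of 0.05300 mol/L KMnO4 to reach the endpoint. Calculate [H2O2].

0.170 M

n(KMnO4) = 0.05300 x 0.03401 = 0.001803 mol.
From the balanced equation, 2 mol KMnO4 reacts with 5 mol H2O2, so n(H2O2) = 0.001803 x 5/2 = 0.004506 mol.
[H2O2] = 0.004506 / 0.02648 L = 0.170 M.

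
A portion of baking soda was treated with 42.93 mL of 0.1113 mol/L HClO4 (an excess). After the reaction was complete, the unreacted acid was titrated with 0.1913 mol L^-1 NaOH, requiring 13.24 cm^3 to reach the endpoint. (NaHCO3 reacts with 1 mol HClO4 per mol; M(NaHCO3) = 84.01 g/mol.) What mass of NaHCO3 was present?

Total n(HClO4) added = 0.1113 x 0.04293 = 0.004778 mol.
n(NaOH) used = 0.1913 x 0.01324 = 0.002533 mol, which equals the excess n(HClO4).
So n(HClO4) consumed by the sample = 0.004778 - 0.002533 = 0.002245 mol.
n(NaHCO3) = 0.002245 / 1 = 0.002245 mol.
mass = 0.002245 mol x 84.01 g/mol = 0.189 g.

0.189 g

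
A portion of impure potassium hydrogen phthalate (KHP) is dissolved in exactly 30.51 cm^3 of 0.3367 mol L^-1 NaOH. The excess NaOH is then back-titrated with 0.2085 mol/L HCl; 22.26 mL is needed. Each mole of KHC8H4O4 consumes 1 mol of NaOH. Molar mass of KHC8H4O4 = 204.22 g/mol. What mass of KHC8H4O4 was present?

1.15 g

Total n(NaOH) added = 0.3367 x 0.03051 = 0.01027 mol.
n(HCl) used = 0.2085 x 0.02226 = 0.004641 mol, which equals the excess n(NaOH).
So n(NaOH) consumed by the sample = 0.01027 - 0.004641 = 0.005632 mol.
n(KHC8H4O4) = 0.005632 / 1 = 0.005632 mol.
mass = 0.005632 mol x 204.22 g/mol = 1.15 g.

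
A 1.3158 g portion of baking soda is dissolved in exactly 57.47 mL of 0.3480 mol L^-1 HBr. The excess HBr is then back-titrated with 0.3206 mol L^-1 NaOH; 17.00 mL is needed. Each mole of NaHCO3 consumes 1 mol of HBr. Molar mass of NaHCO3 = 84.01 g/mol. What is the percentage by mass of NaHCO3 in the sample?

Total n(HBr) added = 0.3480 x 0.05747 = 0.02000 mol.
n(NaOH) used = 0.3206 x 0.01700 = 0.005450 mol, which equals the excess n(HBr).
So n(HBr) consumed by the sample = 0.02000 - 0.005450 = 0.01455 mol.
n(NaHCO3) = 0.01455 / 1 = 0.01455 mol.
mass NaHCO3 = 0.01455 x 84.01 = 1.222 g, so %NaHCO3 = 1.222/1.3158 x 100 = 92.9%.

92.9%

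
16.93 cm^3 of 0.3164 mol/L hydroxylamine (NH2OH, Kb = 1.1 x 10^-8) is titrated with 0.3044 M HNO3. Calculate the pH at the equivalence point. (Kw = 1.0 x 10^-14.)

3.43

n(NH2OH) = 0.3164 x 0.01693 = 0.005357 mol; V(HNO3) at equivalence = 0.005357/0.3044 = 0.01760 L.
At equivalence the base is fully converted to NH3OH+; total volume = 0.03453 L, so [NH3OH+] = 0.005357/0.03453 = 0.1551 M.
Ka(NH3OH+) = Kw/Kb = 1.0e-14 / 1.1 x 10^-8 = 9.09e-7.
[H^+] = sqrt(Ka x [NH3OH+]) = sqrt(9.09e-7 x 0.1551) = 0.000376 M.
pH = -log(0.000376) = 3.43.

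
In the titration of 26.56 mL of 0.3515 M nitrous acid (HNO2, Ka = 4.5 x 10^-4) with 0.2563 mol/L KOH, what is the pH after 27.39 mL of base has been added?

Initial n(HNO2) = 0.3515 x 0.02656 = 0.009336 mol.
n(KOH) added = 0.2563 x 0.02739 = 0.007020 mol, converting that many moles of HNO2 to NO2-.
Remaining n(HNO2) = 0.002316 mol; n(NO2-) = 0.007020 mol.
By Henderson-Hasselbalch, pH = pKa + log([A^-]/[HA]) = 3.35 + log(0.007020/0.002316) = 3.35 + (+0.48) = 3.83.

3.83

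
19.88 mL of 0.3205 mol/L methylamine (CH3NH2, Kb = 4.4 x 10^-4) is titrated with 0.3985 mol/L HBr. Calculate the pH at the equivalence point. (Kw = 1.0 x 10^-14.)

n(CH3NH2) = 0.3205 x 0.01988 = 0.006372 mol; V(HBr) at equivalence = 0.006372/0.3985 = 0.01599 L.
At equivalence the base is fully converted to CH3NH3+; total volume = 0.03587 L, so [CH3NH3+] = 0.006372/0.03587 = 0.1776 M.
Ka(CH3NH3+) = Kw/Kb = 1.0e-14 / 4.4 x 10^-4 = 2.27e-11.
[H^+] = sqrt(Ka x [CH3NH3+]) = sqrt(2.27e-11 x 0.1776) = 2.01e-6 M.
pH = -log(2.01e-6) = 5.70.

5.70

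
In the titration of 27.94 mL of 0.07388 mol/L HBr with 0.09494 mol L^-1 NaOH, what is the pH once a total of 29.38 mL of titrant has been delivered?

12.10

n(acid) = 0.07388 x 0.02794 = 0.002064 mol; n(NaOH) added = 0.09494 x 0.02938 = 0.002789 mol.
Base is in excess by 0.002789 - 0.002064 = 0.0007251 mol in a total volume of 0.05732 L.
[OH^-] = 0.0007251/0.05732 = 0.01265 M, so pOH = 1.90 and pH = 14.00 - 1.90 = 12.10.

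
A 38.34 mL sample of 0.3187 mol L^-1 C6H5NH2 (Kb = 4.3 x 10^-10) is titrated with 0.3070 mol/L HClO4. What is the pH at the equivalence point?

2.72

n(C6H5NH2) = 0.3187 x 0.03834 = 0.01222 mol; V(HClO4) at equivalence = 0.01222/0.3070 = 0.03980 L.
At equivalence the base is fully converted to C6H5NH3+; total volume = 0.07814 L, so [C6H5NH3+] = 0.01222/0.07814 = 0.1564 M.
Ka(C6H5NH3+) = Kw/Kb = 1.0e-14 / 4.3 x 10^-10 = 2.33e-5.
[H^+] = sqrt(Ka x [C6H5NH3+]) = sqrt(2.33e-5 x 0.1564) = 0.00191 M.
pH = -log(0.00191) = 2.72.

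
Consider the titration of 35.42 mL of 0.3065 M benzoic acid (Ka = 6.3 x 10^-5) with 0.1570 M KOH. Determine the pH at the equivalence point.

n(C6H5COOH) = 0.3065 x 0.03542 = 0.01086 mol; V(KOH) at equivalence = 0.01086/0.1570 = 0.06915 L.
At equivalence all the acid is converted to C6H5COO-; total volume = 0.03542 + 0.06915 = 0.1046 L, so [C6H5COO-] = 0.01086/0.1046 = 0.1038 M.
Kb = Kw/Ka = 1.0e-14 / 6.3 x 10^-5 = 1.59e-10.
[OH^-] = sqrt(Kb x [C6H5COO-]) = sqrt(1.59e-10 x 0.1038) = 4.06e-6 M.
pOH = 5.39, so pH = 14.00 - 5.39 = 8.61.

8.61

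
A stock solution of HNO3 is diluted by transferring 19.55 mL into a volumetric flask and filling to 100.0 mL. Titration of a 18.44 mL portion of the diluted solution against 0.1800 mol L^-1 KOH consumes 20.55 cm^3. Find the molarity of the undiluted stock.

1.03 M

n(KOH) = 0.1800 x 0.02055 = 0.003699 mol.
n(HNO3) in the aliquot = 0.003699 mol.
[diluted HNO3] = 0.003699 / 0.01844 = 0.2006 M.
Dilution factor = 100.0/19.55 = 5.115, so [stock] = 0.2006 x 5.115 = 1.03 M.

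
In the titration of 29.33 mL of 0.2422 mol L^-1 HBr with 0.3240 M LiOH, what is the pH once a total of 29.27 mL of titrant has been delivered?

n(acid) = 0.2422 x 0.02933 = 0.007104 mol; n(LiOH) added = 0.3240 x 0.02927 = 0.009483 mol.
Base is in excess by 0.009483 - 0.007104 = 0.002380 mol in a total volume of 0.05860 L.
[OH^-] = 0.002380/0.05860 = 0.04061 M, so pOH = 1.39 and pH = 14.00 - 1.39 = 12.61.

12.61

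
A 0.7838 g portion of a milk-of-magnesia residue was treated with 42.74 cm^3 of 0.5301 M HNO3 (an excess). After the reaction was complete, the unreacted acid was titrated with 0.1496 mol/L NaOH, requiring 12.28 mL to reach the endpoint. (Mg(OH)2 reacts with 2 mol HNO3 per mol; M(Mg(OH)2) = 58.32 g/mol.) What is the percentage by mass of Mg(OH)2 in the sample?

77.5%

Total n(HNO3) added = 0.5301 x 0.04274 = 0.02266 mol.
n(NaOH) used = 0.1496 x 0.01228 = 0.001837 mol, which equals the excess n(HNO3).
So n(HNO3) consumed by the sample = 0.02266 - 0.001837 = 0.02082 mol.
n(Mg(OH)2) = 0.02082 / 2 = 0.01041 mol.
mass Mg(OH)2 = 0.01041 x 58.32 = 0.6071 g, so %Mg(OH)2 = 0.6071/0.7838 x 100 = 77.5%.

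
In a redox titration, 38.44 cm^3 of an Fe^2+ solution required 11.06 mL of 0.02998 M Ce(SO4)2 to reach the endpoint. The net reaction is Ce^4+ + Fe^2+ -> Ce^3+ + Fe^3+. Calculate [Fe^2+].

0.00863 M

n(Ce(SO4)2) = 0.02998 x 0.01106 = 0.0003316 mol.
From the balanced equation, 1 mol Ce(SO4)2 reacts with 1 mol Fe^2+, so n(Fe^2+) = 0.0003316 x 1/1 = 0.0003316 mol.
[Fe^2+] = 0.0003316 / 0.03844 L = 0.00863 M.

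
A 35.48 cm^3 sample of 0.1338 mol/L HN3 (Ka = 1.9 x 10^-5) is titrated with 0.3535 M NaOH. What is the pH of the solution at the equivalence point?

8.85

n(HN3) = 0.1338 x 0.03548 = 0.004747 mol; V(NaOH) at equivalence = 0.004747/0.3535 = 0.01343 L.
At equivalence all the acid is converted to N3-; total volume = 0.03548 + 0.01343 = 0.04891 L, so [N3-] = 0.004747/0.04891 = 0.09706 M.
Kb = Kw/Ka = 1.0e-14 / 1.9 x 10^-5 = 5.26e-10.
[OH^-] = sqrt(Kb x [N3-]) = sqrt(5.26e-10 x 0.09706) = 7.15e-6 M.
pOH = 5.15, so pH = 14.00 - 5.15 = 8.85.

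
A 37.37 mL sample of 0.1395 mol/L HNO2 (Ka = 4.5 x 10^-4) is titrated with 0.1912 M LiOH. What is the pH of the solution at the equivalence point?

n(HNO2) = 0.1395 x 0.03737 = 0.005213 mol; V(LiOH) at equivalence = 0.005213/0.1912 = 0.02727 L.
At equivalence all the acid is converted to NO2-; total volume = 0.03737 + 0.02727 = 0.06464 L, so [NO2-] = 0.005213/0.06464 = 0.08065 M.
Kb = Kw/Ka = 1.0e-14 / 4.5 x 10^-4 = 2.22e-11.
[OH^-] = sqrt(Kb x [NO2-]) = sqrt(2.22e-11 x 0.08065) = 1.34e-6 M.
pOH = 5.87, so pH = 14.00 - 5.87 = 8.13.

8.13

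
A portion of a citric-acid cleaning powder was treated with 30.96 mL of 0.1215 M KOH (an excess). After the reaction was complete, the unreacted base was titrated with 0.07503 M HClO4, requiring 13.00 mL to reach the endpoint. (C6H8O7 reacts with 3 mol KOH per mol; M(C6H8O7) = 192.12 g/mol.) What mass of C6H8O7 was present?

Total n(KOH) added = 0.1215 x 0.03096 = 0.003762 mol.
n(HClO4) used = 0.07503 x 0.01300 = 0.0009754 mol, which equals the excess n(KOH).
So n(KOH) consumed by the sample = 0.003762 - 0.0009754 = 0.002786 mol.
n(C6H8O7) = 0.002786 / 3 = 0.0009287 mol.
mass = 0.0009287 mol x 192.12 g/mol = 0.178 g.

0.178 g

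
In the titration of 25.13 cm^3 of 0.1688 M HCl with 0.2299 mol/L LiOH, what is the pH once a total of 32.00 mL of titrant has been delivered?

n(acid) = 0.1688 x 0.02513 = 0.004242 mol; n(LiOH) added = 0.2299 x 0.03200 = 0.007357 mol.
Base is in excess by 0.007357 - 0.004242 = 0.003115 mol in a total volume of 0.05713 L.
[OH^-] = 0.003115/0.05713 = 0.05452 M, so pOH = 1.26 and pH = 14.00 - 1.26 = 12.74.

12.74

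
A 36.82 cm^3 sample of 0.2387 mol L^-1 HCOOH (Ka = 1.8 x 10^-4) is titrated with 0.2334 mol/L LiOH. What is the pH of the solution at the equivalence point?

n(HCOOH) = 0.2387 x 0.03682 = 0.008789 mol; V(LiOH) at equivalence = 0.008789/0.2334 = 0.03766 L.
At equivalence all the acid is converted to HCOO-; total volume = 0.03682 + 0.03766 = 0.07448 L, so [HCOO-] = 0.008789/0.07448 = 0.1180 M.
Kb = Kw/Ka = 1.0e-14 / 1.8 x 10^-4 = 5.56e-11.
[OH^-] = sqrt(Kb x [HCOO-]) = sqrt(5.56e-11 x 0.1180) = 2.56e-6 M.
pOH = 5.59, so pH = 14.00 - 5.59 = 8.41.

8.41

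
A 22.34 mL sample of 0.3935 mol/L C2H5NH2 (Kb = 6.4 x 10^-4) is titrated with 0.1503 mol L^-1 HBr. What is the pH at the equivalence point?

n(C2H5NH2) = 0.3935 x 0.02234 = 0.008791 mol; V(HBr) at equivalence = 0.008791/0.1503 = 0.05849 L.
At equivalence the base is fully converted to C2H5NH3+; total volume = 0.08083 L, so [C2H5NH3+] = 0.008791/0.08083 = 0.1088 M.
Ka(C2H5NH3+) = Kw/Kb = 1.0e-14 / 6.4 x 10^-4 = 1.56e-11.
[H^+] = sqrt(Ka x [C2H5NH3+]) = sqrt(1.56e-11 x 0.1088) = 1.30e-6 M.
pH = -log(1.30e-6) = 5.88.

5.88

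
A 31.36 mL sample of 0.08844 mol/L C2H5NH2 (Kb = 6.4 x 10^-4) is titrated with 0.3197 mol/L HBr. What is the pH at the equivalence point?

5.98

n(C2H5NH2) = 0.08844 x 0.03136 = 0.002773 mol; V(HBr) at equivalence = 0.002773/0.3197 = 0.008675 L.
At equivalence the base is fully converted to C2H5NH3+; total volume = 0.04004 L, so [C2H5NH3+] = 0.002773/0.04004 = 0.06928 M.
Ka(C2H5NH3+) = Kw/Kb = 1.0e-14 / 6.4 x 10^-4 = 1.56e-11.
[H^+] = sqrt(Ka x [C2H5NH3+]) = sqrt(1.56e-11 x 0.06928) = 1.04e-6 M.
pH = -log(1.04e-6) = 5.98.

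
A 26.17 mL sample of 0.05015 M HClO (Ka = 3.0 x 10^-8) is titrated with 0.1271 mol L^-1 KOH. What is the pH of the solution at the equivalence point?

10.04

n(HClO) = 0.05015 x 0.02617 = 0.001312 mol; V(KOH) at equivalence = 0.001312/0.1271 = 0.01033 L.
At equivalence all the acid is converted to ClO-; total volume = 0.02617 + 0.01033 = 0.03650 L, so [ClO-] = 0.001312/0.03650 = 0.03596 M.
Kb = Kw/Ka = 1.0e-14 / 3.0 x 10^-8 = 3.33e-7.
[OH^-] = sqrt(Kb x [ClO-]) = sqrt(3.33e-7 x 0.03596) = 0.000109 M.
pOH = 3.96, so pH = 14.00 - 3.96 = 10.04.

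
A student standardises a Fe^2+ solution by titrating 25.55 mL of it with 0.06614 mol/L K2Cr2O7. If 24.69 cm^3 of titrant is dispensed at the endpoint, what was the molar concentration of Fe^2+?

0.383 M

n(K2Cr2O7) = 0.06614 x 0.02469 = 0.001633 mol.
From the balanced equation, 1 mol K2Cr2O7 reacts with 6 mol Fe^2+, so n(Fe^2+) = 0.001633 x 6/1 = 0.009798 mol.
[Fe^2+] = 0.009798 / 0.02555 L = 0.383 M.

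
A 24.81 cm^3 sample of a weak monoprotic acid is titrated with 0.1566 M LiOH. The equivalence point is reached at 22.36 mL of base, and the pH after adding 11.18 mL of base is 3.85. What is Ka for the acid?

1.4 x 10^-4

11.18 mL is half of the equivalence volume, so this is the half-equivalence point where [HA] = [A^-].
At half-equivalence pH = pKa, so pKa = 3.85.
Ka = 10^(-3.85) = 1.4 x 10^-4.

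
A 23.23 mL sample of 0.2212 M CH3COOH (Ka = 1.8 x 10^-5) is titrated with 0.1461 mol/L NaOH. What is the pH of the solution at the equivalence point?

n(CH3COOH) = 0.2212 x 0.02323 = 0.005138 mol; V(NaOH) at equivalence = 0.005138/0.1461 = 0.03517 L.
At equivalence all the acid is converted to CH3COO-; total volume = 0.02323 + 0.03517 = 0.05840 L, so [CH3COO-] = 0.005138/0.05840 = 0.08799 M.
Kb = Kw/Ka = 1.0e-14 / 1.8 x 10^-5 = 5.56e-10.
[OH^-] = sqrt(Kb x [CH3COO-]) = sqrt(5.56e-10 x 0.08799) = 6.99e-6 M.
pOH = 5.16, so pH = 14.00 - 5.16 = 8.84.

8.84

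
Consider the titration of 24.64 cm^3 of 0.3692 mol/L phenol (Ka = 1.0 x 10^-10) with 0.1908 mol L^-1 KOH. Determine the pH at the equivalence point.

11.55

n(C6H5OH) = 0.3692 x 0.02464 = 0.009097 mol; V(KOH) at equivalence = 0.009097/0.1908 = 0.04768 L.
At equivalence all the acid is converted to C6H5O-; total volume = 0.02464 + 0.04768 = 0.07232 L, so [C6H5O-] = 0.009097/0.07232 = 0.1258 M.
Kb = Kw/Ka = 1.0e-14 / 1.0 x 10^-10 = 0.000100.
[OH^-] = sqrt(Kb x [C6H5O-]) = sqrt(0.000100 x 0.1258) = 0.00355 M.
pOH = 2.45, so pH = 14.00 - 2.45 = 11.55.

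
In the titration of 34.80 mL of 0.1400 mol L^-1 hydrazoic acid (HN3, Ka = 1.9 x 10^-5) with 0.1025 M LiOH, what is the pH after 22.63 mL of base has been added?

Initial n(HN3) = 0.1400 x 0.03480 = 0.004872 mol.
n(LiOH) added = 0.1025 x 0.02263 = 0.002320 mol, converting that many moles of HN3 to N3-.
Remaining n(HN3) = 0.002552 mol; n(N3-) = 0.002320 mol.
By Henderson-Hasselbalch, pH = pKa + log([A^-]/[HA]) = 4.72 + log(0.002320/0.002552) = 4.72 + (-0.04) = 4.68.

4.68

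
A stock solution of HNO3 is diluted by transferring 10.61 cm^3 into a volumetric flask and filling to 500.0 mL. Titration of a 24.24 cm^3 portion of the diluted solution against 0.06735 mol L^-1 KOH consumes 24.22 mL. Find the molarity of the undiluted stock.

3.17 M

n(KOH) = 0.06735 x 0.02422 = 0.001631 mol.
n(HNO3) in the aliquot = 0.001631 mol.
[diluted HNO3] = 0.001631 / 0.02424 = 0.06729 M.
Dilution factor = 500.0/10.61 = 47.13, so [stock] = 0.06729 x 47.13 = 3.17 M.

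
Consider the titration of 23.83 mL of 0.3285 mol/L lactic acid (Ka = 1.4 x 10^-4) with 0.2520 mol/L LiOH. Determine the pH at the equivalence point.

n(HC3H5O3) = 0.3285 x 0.02383 = 0.007828 mol; V(LiOH) at equivalence = 0.007828/0.2520 = 0.03106 L.
At equivalence all the acid is converted to C3H5O3-; total volume = 0.02383 + 0.03106 = 0.05489 L, so [C3H5O3-] = 0.007828/0.05489 = 0.1426 M.
Kb = Kw/Ka = 1.0e-14 / 1.4 x 10^-4 = 7.14e-11.
[OH^-] = sqrt(Kb x [C3H5O3-]) = sqrt(7.14e-11 x 0.1426) = 3.19e-6 M.
pOH = 5.50, so pH = 14.00 - 5.50 = 8.50.

8.50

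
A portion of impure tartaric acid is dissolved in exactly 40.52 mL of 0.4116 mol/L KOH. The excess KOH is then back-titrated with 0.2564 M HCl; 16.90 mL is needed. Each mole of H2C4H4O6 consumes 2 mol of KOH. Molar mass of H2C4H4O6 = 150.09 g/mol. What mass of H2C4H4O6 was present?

Total n(KOH) added = 0.4116 x 0.04052 = 0.01668 mol.
n(HCl) used = 0.2564 x 0.01690 = 0.004333 mol, which equals the excess n(KOH).
So n(KOH) consumed by the sample = 0.01668 - 0.004333 = 0.01234 mol.
n(H2C4H4O6) = 0.01234 / 2 = 0.006172 mol.
mass = 0.006172 mol x 150.09 g/mol = 0.926 g.

0.926 g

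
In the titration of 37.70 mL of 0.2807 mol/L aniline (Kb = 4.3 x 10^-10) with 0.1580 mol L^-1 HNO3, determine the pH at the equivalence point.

n(C6H5NH2) = 0.2807 x 0.03770 = 0.01058 mol; V(HNO3) at equivalence = 0.01058/0.1580 = 0.06698 L.
At equivalence the base is fully converted to C6H5NH3+; total volume = 0.1047 L, so [C6H5NH3+] = 0.01058/0.1047 = 0.1011 M.
Ka(C6H5NH3+) = Kw/Kb = 1.0e-14 / 4.3 x 10^-10 = 2.33e-5.
[H^+] = sqrt(Ka x [C6H5NH3+]) = sqrt(2.33e-5 x 0.1011) = 0.00153 M.
pH = -log(0.00153) = 2.81.

2.81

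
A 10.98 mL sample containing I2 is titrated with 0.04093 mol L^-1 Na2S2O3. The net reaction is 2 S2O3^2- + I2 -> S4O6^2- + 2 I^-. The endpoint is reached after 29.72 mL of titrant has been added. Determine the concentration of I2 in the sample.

0.0554 M

n(Na2S2O3) = 0.04093 x 0.02972 = 0.001216 mol.
From the balanced equation, 2 mol Na2S2O3 reacts with 1 mol I2, so n(I2) = 0.001216 x 1/2 = 0.0006082 mol.
[I2] = 0.0006082 / 0.01098 L = 0.0554 M.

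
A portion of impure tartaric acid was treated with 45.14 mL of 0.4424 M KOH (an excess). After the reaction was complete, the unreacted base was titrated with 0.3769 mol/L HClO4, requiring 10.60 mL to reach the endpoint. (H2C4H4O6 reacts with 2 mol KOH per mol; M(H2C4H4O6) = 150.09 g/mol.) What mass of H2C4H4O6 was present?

Total n(KOH) added = 0.4424 x 0.04514 = 0.01997 mol.
n(HClO4) used = 0.3769 x 0.01060 = 0.003995 mol, which equals the excess n(KOH).
So n(KOH) consumed by the sample = 0.01997 - 0.003995 = 0.01597 mol.
n(H2C4H4O6) = 0.01597 / 2 = 0.007987 mol.
mass = 0.007987 mol x 150.09 g/mol = 1.20 g.

1.20 g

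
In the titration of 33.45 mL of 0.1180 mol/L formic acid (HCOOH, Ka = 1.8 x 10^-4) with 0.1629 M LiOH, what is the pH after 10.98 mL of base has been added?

3.66

Initial n(HCOOH) = 0.1180 x 0.03345 = 0.003947 mol.
n(LiOH) added = 0.1629 x 0.01098 = 0.001789 mol, converting that many moles of HCOOH to HCOO-.
Remaining n(HCOOH) = 0.002158 mol; n(HCOO-) = 0.001789 mol.
By Henderson-Hasselbalch, pH = pKa + log([A^-]/[HA]) = 3.74 + log(0.001789/0.002158) = 3.74 + (-0.08) = 3.66.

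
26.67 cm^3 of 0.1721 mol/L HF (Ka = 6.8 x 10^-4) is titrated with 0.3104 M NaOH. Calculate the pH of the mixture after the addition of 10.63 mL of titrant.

Initial n(HF) = 0.1721 x 0.02667 = 0.004590 mol.
n(NaOH) added = 0.3104 x 0.01063 = 0.003300 mol, converting that many moles of HF to F-.
Remaining n(HF) = 0.001290 mol; n(F-) = 0.003300 mol.
By Henderson-Hasselbalch, pH = pKa + log([A^-]/[HA]) = 3.17 + log(0.003300/0.001290) = 3.17 + (+0.41) = 3.58.

3.58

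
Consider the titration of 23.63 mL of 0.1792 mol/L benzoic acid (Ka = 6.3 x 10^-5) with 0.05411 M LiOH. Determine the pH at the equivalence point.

8.41

n(C6H5COOH) = 0.1792 x 0.02363 = 0.004234 mol; V(LiOH) at equivalence = 0.004234/0.05411 = 0.07826 L.
At equivalence all the acid is converted to C6H5COO-; total volume = 0.02363 + 0.07826 = 0.1019 L, so [C6H5COO-] = 0.004234/0.1019 = 0.04156 M.
Kb = Kw/Ka = 1.0e-14 / 6.3 x 10^-5 = 1.59e-10.
[OH^-] = sqrt(Kb x [C6H5COO-]) = sqrt(1.59e-10 x 0.04156) = 2.57e-6 M.
pOH = 5.59, so pH = 14.00 - 5.59 = 8.41.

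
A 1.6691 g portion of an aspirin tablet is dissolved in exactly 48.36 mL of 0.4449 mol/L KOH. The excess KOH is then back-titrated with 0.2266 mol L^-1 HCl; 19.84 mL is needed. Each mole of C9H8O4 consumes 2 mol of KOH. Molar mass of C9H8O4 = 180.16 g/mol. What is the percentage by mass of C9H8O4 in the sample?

91.9%

Total n(KOH) added = 0.4449 x 0.04836 = 0.02152 mol.
n(HCl) used = 0.2266 x 0.01984 = 0.004496 mol, which equals the excess n(KOH).
So n(KOH) consumed by the sample = 0.02152 - 0.004496 = 0.01702 mol.
n(C9H8O4) = 0.01702 / 2 = 0.008510 mol.
mass C9H8O4 = 0.008510 x 180.16 = 1.533 g, so %C9H8O4 = 1.533/1.6691 x 100 = 91.9%.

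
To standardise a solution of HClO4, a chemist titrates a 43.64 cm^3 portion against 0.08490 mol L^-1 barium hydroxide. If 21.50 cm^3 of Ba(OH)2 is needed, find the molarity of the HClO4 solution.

0.0837 M

n(Ba(OH)2) delivered = 0.08490 x 0.02150 = 0.001825 mol.
The reaction is 2 HClO4 + 1 Ba(OH)2, so n(HClO4) = 0.001825 x 2/1 = 0.003651 mol.
[HClO4] = 0.003651 mol / 0.04364 L = 0.0837 M.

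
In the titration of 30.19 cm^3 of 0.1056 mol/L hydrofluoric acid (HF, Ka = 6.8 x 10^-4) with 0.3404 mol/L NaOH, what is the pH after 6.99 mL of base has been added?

3.64

Initial n(HF) = 0.1056 x 0.03019 = 0.003188 mol.
n(NaOH) added = 0.3404 x 0.006990 = 0.002379 mol, converting that many moles of HF to F-.
Remaining n(HF) = 0.0008087 mol; n(F-) = 0.002379 mol.
By Henderson-Hasselbalch, pH = pKa + log([A^-]/[HA]) = 3.17 + log(0.002379/0.0008087) = 3.17 + (+0.47) = 3.64.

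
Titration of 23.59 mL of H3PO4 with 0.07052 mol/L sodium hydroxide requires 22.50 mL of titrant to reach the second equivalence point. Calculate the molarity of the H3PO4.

n(NaOH) = 0.07052 x 0.02250 = 0.001587 mol.
At the second equivalence point, 2 mol OH^- react per mol H3PO4, so n(H3PO4) = 0.001587 / 2 = 0.0007933 mol.
[H3PO4] = 0.0007933 / 0.02359 L = 0.0336 M.

0.0336 M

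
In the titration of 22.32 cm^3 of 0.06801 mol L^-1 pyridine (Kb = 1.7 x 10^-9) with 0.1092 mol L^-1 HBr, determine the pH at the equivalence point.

3.30

n(C5H5N) = 0.06801 x 0.02232 = 0.001518 mol; V(HBr) at equivalence = 0.001518/0.1092 = 0.01390 L.
At equivalence the base is fully converted to C5H5NH+; total volume = 0.03622 L, so [C5H5NH+] = 0.001518/0.03622 = 0.04191 M.
Ka(C5H5NH+) = Kw/Kb = 1.0e-14 / 1.7 x 10^-9 = 5.88e-6.
[H^+] = sqrt(Ka x [C5H5NH+]) = sqrt(5.88e-6 x 0.04191) = 0.000497 M.
pH = -log(0.000497) = 3.30.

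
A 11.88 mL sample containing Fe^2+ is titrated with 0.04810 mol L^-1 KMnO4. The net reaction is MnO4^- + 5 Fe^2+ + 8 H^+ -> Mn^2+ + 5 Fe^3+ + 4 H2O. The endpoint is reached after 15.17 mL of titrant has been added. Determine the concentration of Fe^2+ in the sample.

n(KMnO4) = 0.04810 x 0.01517 = 0.0007297 mol.
From the balanced equation, 1 mol KMnO4 reacts with 5 mol Fe^2+, so n(Fe^2+) = 0.0007297 x 5/1 = 0.003648 mol.
[Fe^2+] = 0.003648 / 0.01188 L = 0.307 M.

0.307 M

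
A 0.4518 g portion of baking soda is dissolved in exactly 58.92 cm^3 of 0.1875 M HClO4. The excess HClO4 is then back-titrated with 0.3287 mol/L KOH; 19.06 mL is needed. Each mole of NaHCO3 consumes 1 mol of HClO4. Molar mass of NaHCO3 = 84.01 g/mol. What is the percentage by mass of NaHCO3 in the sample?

Total n(HClO4) added = 0.1875 x 0.05892 = 0.01105 mol.
n(KOH) used = 0.3287 x 0.01906 = 0.006265 mol, which equals the excess n(HClO4).
So n(HClO4) consumed by the sample = 0.01105 - 0.006265 = 0.004782 mol.
n(NaHCO3) = 0.004782 / 1 = 0.004782 mol.
mass NaHCO3 = 0.004782 x 84.01 = 0.4018 g, so %NaHCO3 = 0.4018/0.4518 x 100 = 88.9%.

88.9%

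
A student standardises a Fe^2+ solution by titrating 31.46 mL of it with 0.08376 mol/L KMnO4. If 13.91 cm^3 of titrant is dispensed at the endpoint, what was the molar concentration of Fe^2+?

0.185 M

n(KMnO4) = 0.08376 x 0.01391 = 0.001165 mol.
From the balanced equation, 1 mol KMnO4 reacts with 5 mol Fe^2+, so n(Fe^2+) = 0.001165 x 5/1 = 0.005826 mol.
[Fe^2+] = 0.005826 / 0.03146 L = 0.185 M.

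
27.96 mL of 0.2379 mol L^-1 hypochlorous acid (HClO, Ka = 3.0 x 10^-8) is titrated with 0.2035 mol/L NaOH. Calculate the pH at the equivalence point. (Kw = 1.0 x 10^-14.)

10.28

n(HClO) = 0.2379 x 0.02796 = 0.006652 mol; V(NaOH) at equivalence = 0.006652/0.2035 = 0.03269 L.
At equivalence all the acid is converted to ClO-; total volume = 0.02796 + 0.03269 = 0.06065 L, so [ClO-] = 0.006652/0.06065 = 0.1097 M.
Kb = Kw/Ka = 1.0e-14 / 3.0 x 10^-8 = 3.33e-7.
[OH^-] = sqrt(Kb x [ClO-]) = sqrt(3.33e-7 x 0.1097) = 0.000191 M.
pOH = 3.72, so pH = 14.00 - 3.72 = 10.28.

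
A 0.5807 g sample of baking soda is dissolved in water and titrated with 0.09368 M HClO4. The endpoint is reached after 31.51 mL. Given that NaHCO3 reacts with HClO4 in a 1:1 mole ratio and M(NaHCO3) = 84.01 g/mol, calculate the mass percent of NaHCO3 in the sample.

42.7%

n(HClO4) = 0.09368 x 0.03151 = 0.002952 mol.
n(NaHCO3) = 0.002952 / 1 = 0.002952 mol.
mass of NaHCO3 = 0.002952 x 84.01 = 0.2480 g.
% purity = 0.2480 / 0.5807 x 100 = 42.7%.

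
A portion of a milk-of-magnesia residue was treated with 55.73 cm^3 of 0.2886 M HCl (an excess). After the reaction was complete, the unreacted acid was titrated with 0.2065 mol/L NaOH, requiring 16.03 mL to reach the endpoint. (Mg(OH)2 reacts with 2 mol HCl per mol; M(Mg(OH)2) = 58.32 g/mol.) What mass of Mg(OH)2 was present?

Total n(HCl) added = 0.2886 x 0.05573 = 0.01608 mol.
n(NaOH) used = 0.2065 x 0.01603 = 0.003310 mol, which equals the excess n(HCl).
So n(HCl) consumed by the sample = 0.01608 - 0.003310 = 0.01277 mol.
n(Mg(OH)2) = 0.01277 / 2 = 0.006387 mol.
mass = 0.006387 mol x 58.32 g/mol = 0.372 g.

0.372 g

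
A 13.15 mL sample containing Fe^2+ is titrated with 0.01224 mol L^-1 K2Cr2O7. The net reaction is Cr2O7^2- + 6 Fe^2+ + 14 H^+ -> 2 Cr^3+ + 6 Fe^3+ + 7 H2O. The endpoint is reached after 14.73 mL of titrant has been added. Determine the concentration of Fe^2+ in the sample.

0.0823 M

n(K2Cr2O7) = 0.01224 x 0.01473 = 0.0001803 mol.
From the balanced equation, 1 mol K2Cr2O7 reacts with 6 mol Fe^2+, so n(Fe^2+) = 0.0001803 x 6/1 = 0.001082 mol.
[Fe^2+] = 0.001082 / 0.01315 L = 0.0823 M.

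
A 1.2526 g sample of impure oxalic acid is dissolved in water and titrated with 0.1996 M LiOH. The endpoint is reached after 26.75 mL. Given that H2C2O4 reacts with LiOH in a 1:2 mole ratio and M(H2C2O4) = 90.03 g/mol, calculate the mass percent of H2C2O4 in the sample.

19.2%

n(LiOH) = 0.1996 x 0.02675 = 0.005339 mol.
n(H2C2O4) = 0.005339 / 2 = 0.002670 mol.
mass of H2C2O4 = 0.002670 x 90.03 = 0.2403 g.
% purity = 0.2403 / 1.2526 x 100 = 19.2%.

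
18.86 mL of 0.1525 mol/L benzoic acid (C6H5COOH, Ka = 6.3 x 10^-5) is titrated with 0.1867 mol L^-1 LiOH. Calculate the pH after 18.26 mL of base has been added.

12.16

n(acid) = 0.1525 x 0.01886 = 0.002876 mol; n(LiOH) added = 0.1867 x 0.01826 = 0.003409 mol.
Base is in excess by 0.003409 - 0.002876 = 0.0005330 mol in a total volume of 0.03712 L.
[OH^-] = 0.0005330/0.03712 = 0.01436 M, so pOH = 1.84 and pH = 14.00 - 1.84 = 12.16.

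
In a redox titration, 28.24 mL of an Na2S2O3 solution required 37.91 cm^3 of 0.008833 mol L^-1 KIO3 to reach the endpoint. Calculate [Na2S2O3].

0.0711 M

n(KIO3) = 0.008833 x 0.03791 = 0.0003349 mol.
From the balanced equation, 1 mol KIO3 reacts with 6 mol Na2S2O3, so n(Na2S2O3) = 0.0003349 x 6/1 = 0.002009 mol.
[Na2S2O3] = 0.002009 / 0.02824 L = 0.0711 M.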